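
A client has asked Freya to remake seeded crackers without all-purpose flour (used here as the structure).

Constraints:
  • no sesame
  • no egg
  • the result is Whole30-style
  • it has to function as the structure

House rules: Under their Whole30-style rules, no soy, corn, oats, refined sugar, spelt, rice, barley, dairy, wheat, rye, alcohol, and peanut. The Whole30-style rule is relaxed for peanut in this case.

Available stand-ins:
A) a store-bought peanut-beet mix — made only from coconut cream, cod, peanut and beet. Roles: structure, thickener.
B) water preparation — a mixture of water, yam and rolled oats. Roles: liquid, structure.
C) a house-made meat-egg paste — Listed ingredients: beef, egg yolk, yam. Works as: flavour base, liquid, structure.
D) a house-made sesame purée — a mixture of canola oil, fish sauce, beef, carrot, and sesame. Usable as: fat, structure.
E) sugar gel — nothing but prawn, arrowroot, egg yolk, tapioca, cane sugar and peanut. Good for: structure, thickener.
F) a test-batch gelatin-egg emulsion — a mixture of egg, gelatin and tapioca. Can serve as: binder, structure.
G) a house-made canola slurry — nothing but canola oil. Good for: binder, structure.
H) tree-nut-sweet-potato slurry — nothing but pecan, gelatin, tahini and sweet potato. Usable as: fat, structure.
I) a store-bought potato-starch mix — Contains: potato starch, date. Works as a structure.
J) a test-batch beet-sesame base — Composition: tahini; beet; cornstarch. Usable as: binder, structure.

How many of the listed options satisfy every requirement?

A: peanut is permitted under the Whole30-style carve-out; nothing else excluded — valid
B: has rolled oats, so not Whole30-style — out
C: has egg yolk, so not egg-free — out
D: has sesame, so not sesame-free — reject
E: has cane sugar, so not Whole30-style; has egg yolk, so not egg-free — reject
F: has egg, so not egg-free — no
G: no sesame, Whole30-style — OK
H: has tahini, so not sesame-free — reject
I: only date and potato starch; none excluded — keep
J: has cornstarch, so not Whole30-style; has tahini, so not sesame-free — reject

3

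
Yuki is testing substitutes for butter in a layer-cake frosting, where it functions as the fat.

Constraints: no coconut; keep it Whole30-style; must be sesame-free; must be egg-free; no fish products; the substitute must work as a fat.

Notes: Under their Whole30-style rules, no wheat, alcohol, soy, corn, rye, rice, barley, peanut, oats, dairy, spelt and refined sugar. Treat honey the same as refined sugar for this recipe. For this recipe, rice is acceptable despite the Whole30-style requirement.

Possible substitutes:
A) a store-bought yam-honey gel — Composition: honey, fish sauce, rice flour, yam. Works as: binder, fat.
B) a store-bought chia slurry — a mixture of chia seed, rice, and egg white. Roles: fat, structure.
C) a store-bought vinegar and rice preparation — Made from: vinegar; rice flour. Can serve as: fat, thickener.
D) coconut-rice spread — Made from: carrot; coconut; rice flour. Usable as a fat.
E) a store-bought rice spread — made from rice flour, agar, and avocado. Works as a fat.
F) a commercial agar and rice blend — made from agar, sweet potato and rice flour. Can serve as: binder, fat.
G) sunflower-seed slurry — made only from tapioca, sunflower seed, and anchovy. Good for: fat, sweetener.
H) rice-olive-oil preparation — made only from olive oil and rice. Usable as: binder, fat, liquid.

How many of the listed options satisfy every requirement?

4

A: has honey, so not Whole30-style; has fish sauce, so not fish-free — reject
B: has egg white, so not egg-free — no
C: rice is permitted under the Whole30-style carve-out; nothing else excluded — valid
D: has coconut, so not coconut-free — no
E: rice is permitted under the Whole30-style carve-out; nothing else excluded — valid
F: rice is permitted under the Whole30-style carve-out; nothing else excluded — valid
G: has anchovy, so not fish-free — no
H: rice is permitted under the Whole30-style carve-out; nothing else excluded — keep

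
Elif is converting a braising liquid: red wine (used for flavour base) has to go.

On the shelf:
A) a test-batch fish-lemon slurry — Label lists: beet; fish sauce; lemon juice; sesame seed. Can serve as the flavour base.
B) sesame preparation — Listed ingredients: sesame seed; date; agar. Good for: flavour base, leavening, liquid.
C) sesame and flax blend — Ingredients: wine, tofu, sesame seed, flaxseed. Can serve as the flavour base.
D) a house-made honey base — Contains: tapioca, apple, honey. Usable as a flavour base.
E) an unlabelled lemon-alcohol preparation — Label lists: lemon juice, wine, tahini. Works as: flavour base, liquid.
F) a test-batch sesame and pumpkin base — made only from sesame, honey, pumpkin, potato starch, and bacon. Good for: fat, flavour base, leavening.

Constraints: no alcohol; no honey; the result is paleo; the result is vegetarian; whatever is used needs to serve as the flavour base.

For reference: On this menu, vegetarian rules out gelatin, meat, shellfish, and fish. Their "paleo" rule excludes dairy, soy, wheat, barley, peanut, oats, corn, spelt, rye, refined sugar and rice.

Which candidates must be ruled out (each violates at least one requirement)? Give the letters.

A, C, D, E, F

A: has fish sauce, so not vegetarian — reject
B: works as a flavour base, vegetarian, paleo — valid
C: has tofu, so not paleo; has wine, so not alcohol-free — out
D: has honey, so not honey-free — out
E: has wine, so not alcohol-free — no
F: has bacon, so not vegetarian; has honey, so not honey-free — no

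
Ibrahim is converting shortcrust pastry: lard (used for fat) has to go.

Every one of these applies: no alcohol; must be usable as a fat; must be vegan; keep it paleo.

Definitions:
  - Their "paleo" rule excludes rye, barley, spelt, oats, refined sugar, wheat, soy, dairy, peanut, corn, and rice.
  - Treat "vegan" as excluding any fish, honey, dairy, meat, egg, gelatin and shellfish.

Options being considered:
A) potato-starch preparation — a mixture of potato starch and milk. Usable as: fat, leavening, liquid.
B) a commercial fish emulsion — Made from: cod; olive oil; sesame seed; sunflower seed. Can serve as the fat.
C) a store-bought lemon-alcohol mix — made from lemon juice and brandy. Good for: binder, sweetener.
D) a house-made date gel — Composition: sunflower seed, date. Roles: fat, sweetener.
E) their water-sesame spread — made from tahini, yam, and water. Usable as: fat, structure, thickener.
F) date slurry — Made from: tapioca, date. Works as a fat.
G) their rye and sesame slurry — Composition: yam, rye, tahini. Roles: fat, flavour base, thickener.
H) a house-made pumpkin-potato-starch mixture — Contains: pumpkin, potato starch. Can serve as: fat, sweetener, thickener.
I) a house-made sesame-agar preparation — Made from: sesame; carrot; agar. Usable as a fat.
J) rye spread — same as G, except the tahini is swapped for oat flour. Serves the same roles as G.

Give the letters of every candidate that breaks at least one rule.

A: has milk, so not paleo; has milk, so not vegan — no
B: has cod, so not vegan — reject
C: not usable as a fat; has brandy, so not alcohol-free — out
D: paleo, no alcohol — OK
E: only tahini, yam and water; none excluded — OK
F: works as a fat, no alcohol, paleo — keep
G: has rye, so not paleo — no
H: vegan, paleo — OK
I: all constraints satisfied — keep
J: has oat flour, so not paleo — reject

A, B, C, G, J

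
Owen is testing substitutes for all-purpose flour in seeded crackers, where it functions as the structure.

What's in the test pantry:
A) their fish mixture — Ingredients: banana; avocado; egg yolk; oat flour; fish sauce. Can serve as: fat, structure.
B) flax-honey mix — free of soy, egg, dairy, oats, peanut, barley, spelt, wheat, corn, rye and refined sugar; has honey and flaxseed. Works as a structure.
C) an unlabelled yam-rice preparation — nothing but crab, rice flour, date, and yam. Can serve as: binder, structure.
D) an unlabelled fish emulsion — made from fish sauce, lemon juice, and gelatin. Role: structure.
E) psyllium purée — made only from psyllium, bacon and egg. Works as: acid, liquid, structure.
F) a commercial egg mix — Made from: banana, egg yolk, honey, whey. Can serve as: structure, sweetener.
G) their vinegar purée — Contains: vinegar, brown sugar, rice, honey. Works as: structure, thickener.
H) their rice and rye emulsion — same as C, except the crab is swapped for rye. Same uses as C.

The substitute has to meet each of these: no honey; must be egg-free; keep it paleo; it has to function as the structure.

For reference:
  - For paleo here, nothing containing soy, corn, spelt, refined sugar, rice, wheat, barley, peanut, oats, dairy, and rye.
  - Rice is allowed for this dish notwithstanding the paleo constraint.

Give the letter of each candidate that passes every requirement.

C, D

A: has oat flour, so not paleo; has egg yolk, so not egg-free — reject
B: has honey, so not honey-free — reject
C: rice is permitted under the paleo carve-out; nothing else excluded — keep
D: only fish sauce, gelatin and lemon juice; none excluded — valid
E: has egg, so not egg-free — no
F: has whey, so not paleo; has honey, so not honey-free (and 1 more) — reject
G: has brown sugar, so not paleo; has honey, so not honey-free — out
H: has rye, so not paleo — out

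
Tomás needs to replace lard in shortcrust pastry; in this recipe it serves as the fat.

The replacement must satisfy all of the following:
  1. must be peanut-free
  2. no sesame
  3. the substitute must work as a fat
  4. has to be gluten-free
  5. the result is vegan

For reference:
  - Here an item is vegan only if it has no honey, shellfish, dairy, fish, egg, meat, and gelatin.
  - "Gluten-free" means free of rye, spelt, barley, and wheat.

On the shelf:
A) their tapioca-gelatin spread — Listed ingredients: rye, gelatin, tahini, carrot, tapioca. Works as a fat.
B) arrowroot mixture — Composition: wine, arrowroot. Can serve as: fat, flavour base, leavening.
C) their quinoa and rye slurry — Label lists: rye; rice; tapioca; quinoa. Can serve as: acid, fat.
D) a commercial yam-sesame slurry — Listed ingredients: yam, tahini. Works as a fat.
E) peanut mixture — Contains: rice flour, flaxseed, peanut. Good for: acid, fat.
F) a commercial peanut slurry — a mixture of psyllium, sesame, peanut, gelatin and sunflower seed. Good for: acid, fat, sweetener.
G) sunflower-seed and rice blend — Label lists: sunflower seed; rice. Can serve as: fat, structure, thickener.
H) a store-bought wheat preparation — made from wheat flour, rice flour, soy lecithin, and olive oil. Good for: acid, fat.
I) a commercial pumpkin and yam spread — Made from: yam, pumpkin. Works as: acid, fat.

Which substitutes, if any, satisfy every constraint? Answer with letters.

A: has gelatin, so not vegan; has rye, so not gluten-free (and 1 more) — reject
B: every rule checks out — valid
C: has rye, so not gluten-free — no
D: has tahini, so not sesame-free — no
E: has peanut, so not peanut-free — out
F: has gelatin, so not vegan; has sesame, so not sesame-free (and 1 more) — reject
G: nothing on the exclusion list — keep
H: has wheat flour, so not gluten-free — no
I: works as a fat, gluten-free, no sesame — keep

B, G, I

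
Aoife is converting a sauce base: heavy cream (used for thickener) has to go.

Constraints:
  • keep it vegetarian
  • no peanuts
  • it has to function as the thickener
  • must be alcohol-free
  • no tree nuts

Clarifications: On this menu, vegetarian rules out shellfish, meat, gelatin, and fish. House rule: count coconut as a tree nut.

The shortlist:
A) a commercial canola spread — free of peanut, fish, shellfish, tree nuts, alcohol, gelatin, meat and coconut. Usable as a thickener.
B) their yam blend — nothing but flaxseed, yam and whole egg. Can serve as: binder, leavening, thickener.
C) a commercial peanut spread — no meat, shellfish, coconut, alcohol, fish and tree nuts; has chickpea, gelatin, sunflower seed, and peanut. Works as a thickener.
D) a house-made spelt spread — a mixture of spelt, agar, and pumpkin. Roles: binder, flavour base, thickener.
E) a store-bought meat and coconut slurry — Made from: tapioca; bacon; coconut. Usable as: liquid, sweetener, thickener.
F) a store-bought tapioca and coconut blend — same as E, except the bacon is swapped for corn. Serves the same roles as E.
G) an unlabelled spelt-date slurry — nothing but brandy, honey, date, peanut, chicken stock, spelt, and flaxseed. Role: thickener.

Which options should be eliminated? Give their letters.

A: vegetarian, no peanut — OK
B: every rule checks out — OK
C: has gelatin, so not vegetarian; has peanut, so not peanut-free — reject
D: only spelt, agar and pumpkin; none excluded — keep
E: has bacon, so not vegetarian; has coconut, so not tree-nut-free — reject
F: has coconut, so not tree-nut-free — reject
G: has chicken stock, so not vegetarian; has peanut, so not peanut-free (and 1 more) — reject

C, E, F, G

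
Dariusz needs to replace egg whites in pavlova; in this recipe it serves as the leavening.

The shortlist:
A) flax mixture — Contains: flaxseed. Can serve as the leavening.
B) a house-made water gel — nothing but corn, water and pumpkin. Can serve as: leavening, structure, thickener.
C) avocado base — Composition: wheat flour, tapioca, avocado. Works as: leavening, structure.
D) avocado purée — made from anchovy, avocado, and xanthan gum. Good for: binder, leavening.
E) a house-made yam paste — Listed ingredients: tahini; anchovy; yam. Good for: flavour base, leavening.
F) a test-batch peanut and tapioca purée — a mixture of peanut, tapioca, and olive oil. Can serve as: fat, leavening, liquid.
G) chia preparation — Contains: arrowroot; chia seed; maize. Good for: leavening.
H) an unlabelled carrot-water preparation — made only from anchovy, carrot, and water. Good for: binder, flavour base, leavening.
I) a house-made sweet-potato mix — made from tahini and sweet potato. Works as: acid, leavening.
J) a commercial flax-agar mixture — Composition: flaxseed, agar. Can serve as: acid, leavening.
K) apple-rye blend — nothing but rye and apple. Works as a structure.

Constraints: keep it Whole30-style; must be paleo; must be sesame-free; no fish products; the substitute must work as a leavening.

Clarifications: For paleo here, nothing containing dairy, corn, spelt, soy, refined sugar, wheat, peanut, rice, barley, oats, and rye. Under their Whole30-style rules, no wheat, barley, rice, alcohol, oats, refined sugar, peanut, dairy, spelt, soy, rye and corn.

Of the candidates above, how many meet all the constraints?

A: only flaxseed; none excluded — OK
B: has corn, so not paleo; has corn, so not Whole30-style — no
C: has wheat flour, so not paleo; has wheat flour, so not Whole30-style — reject
D: has anchovy, so not fish-free — out
E: has anchovy, so not fish-free; has tahini, so not sesame-free — reject
F: has peanut, so not paleo; has peanut, so not Whole30-style — out
G: has maize, so not paleo; has maize, so not Whole30-style — out
H: has anchovy, so not fish-free — reject
I: has tahini, so not sesame-free — out
J: only agar and flaxseed; none excluded — OK
K: not usable as a leavening; has rye, so not paleo (and 1 more) — reject

2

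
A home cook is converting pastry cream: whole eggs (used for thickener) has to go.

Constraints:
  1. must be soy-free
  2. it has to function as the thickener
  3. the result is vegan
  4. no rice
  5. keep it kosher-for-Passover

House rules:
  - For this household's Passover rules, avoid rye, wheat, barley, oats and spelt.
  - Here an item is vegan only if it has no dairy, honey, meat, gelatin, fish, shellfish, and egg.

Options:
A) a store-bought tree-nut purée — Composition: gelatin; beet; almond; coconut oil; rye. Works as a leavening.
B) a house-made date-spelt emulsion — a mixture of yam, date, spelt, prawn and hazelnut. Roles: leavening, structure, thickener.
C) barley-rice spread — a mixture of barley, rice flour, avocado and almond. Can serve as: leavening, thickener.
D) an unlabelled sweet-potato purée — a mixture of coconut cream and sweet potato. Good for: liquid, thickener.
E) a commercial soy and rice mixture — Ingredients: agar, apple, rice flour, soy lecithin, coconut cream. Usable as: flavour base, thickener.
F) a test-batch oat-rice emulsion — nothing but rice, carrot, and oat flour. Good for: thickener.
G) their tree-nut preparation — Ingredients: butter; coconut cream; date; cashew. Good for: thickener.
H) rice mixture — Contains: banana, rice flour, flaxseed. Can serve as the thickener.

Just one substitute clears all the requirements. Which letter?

A: not usable as a thickener; has rye, so not kosher-for-Passover (and 1 more) — reject
B: has spelt, so not kosher-for-Passover; has prawn, so not vegan — no
C: has barley, so not kosher-for-Passover; has rice flour, so not rice-free — out
D: all constraints satisfied — keep
E: has rice flour, so not rice-free; has soy lecithin, so not soy-free — no
F: has oat flour, so not kosher-for-Passover; has rice, so not rice-free — reject
G: has butter, so not vegan — out
H: has rice flour, so not rice-free — out

D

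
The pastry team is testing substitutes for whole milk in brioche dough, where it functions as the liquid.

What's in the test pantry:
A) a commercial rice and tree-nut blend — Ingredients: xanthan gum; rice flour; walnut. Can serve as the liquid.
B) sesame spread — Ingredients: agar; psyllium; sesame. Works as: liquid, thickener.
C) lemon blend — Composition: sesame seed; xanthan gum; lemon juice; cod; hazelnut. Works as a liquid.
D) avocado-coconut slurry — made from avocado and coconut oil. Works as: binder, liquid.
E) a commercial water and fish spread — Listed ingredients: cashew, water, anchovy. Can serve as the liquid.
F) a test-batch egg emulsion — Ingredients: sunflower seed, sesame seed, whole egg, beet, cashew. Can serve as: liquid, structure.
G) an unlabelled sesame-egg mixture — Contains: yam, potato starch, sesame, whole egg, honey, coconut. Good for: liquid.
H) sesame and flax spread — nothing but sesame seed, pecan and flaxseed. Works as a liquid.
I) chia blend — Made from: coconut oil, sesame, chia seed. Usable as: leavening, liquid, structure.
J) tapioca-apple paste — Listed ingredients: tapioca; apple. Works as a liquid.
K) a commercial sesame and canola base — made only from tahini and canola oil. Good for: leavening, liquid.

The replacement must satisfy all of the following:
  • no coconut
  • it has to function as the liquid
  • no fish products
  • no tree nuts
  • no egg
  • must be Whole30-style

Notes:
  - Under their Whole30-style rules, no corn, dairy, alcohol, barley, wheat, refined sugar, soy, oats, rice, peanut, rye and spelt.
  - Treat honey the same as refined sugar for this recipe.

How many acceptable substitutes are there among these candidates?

3

A: has rice flour, so not Whole30-style; has walnut, so not tree-nut-free — reject
B: works as a liquid, no egg, no coconut — keep
C: has hazelnut, so not tree-nut-free; has cod, so not fish-free — out
D: has coconut oil, so not coconut-free — out
E: has cashew, so not tree-nut-free; has anchovy, so not fish-free — out
F: has cashew, so not tree-nut-free; has whole egg, so not egg-free — no
G: has honey, so not Whole30-style; has coconut, so not coconut-free (and 1 more) — out
H: has pecan, so not tree-nut-free — no
I: has coconut oil, so not coconut-free — no
J: only tapioca and apple; none excluded — keep
K: only tahini and canola oil; none excluded — valid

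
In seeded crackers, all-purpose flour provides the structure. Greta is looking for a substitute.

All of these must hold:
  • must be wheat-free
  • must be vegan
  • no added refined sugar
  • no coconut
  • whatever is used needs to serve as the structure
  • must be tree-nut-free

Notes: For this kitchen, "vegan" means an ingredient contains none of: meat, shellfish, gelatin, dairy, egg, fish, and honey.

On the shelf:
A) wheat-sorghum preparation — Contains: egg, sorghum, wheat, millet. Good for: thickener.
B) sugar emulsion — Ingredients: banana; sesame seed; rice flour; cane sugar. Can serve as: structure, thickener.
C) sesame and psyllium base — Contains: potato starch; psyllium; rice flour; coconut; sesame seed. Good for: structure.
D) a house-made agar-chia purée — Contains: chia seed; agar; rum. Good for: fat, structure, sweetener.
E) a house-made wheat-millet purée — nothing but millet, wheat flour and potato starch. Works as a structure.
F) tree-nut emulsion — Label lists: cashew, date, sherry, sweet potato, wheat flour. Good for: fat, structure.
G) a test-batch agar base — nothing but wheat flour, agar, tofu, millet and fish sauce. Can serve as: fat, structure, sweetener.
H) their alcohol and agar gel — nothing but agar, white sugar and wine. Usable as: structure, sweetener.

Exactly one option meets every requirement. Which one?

A: not usable as a structure; has egg, so not vegan (and 1 more) — no
B: has cane sugar, so not no-added-sugar — out
C: has coconut, so not coconut-free — no
D: no refined sugar, no tree nuts — valid
E: has wheat flour, so not wheat-free — out
F: has wheat flour, so not wheat-free; has cashew, so not tree-nut-free — out
G: has fish sauce, so not vegan; has wheat flour, so not wheat-free — out
H: has white sugar, so not no-added-sugar — reject

D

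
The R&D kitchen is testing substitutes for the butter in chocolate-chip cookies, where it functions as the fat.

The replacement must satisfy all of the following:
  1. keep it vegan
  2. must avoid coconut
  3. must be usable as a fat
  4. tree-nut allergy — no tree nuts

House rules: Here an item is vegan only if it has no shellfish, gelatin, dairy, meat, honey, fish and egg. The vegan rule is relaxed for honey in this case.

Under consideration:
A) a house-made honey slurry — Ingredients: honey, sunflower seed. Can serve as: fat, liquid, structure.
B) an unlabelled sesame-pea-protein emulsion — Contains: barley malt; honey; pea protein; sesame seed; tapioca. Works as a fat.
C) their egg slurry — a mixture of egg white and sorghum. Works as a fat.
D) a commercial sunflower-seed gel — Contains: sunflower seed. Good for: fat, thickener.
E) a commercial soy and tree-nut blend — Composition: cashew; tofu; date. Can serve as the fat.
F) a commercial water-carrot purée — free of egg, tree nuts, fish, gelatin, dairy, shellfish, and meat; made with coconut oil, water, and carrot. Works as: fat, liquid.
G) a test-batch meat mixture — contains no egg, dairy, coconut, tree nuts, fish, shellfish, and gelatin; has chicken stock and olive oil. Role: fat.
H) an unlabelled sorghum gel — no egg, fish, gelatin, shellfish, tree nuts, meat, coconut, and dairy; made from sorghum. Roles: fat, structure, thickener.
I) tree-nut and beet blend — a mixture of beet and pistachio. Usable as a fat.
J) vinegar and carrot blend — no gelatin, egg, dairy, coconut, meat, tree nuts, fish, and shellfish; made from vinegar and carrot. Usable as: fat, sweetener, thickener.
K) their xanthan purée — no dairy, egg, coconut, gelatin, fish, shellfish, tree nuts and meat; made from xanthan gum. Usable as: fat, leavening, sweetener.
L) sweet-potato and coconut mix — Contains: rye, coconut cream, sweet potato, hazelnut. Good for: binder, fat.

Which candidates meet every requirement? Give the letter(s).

A: honey is permitted under the vegan carve-out; nothing else excluded — valid
B: honey is permitted under the vegan carve-out; nothing else excluded — keep
C: has egg white, so not vegan — no
D: no coconut, no tree nuts — keep
E: has cashew, so not tree-nut-free — reject
F: has coconut oil, so not coconut-free — no
G: has chicken stock, so not vegan — out
H: all constraints satisfied — valid
I: has pistachio, so not tree-nut-free — out
J: no coconut, no tree nuts — valid
K: no tree nuts, vegan — OK
L: has hazelnut, so not tree-nut-free; has coconut cream, so not coconut-free — no

A, B, D, H, J, K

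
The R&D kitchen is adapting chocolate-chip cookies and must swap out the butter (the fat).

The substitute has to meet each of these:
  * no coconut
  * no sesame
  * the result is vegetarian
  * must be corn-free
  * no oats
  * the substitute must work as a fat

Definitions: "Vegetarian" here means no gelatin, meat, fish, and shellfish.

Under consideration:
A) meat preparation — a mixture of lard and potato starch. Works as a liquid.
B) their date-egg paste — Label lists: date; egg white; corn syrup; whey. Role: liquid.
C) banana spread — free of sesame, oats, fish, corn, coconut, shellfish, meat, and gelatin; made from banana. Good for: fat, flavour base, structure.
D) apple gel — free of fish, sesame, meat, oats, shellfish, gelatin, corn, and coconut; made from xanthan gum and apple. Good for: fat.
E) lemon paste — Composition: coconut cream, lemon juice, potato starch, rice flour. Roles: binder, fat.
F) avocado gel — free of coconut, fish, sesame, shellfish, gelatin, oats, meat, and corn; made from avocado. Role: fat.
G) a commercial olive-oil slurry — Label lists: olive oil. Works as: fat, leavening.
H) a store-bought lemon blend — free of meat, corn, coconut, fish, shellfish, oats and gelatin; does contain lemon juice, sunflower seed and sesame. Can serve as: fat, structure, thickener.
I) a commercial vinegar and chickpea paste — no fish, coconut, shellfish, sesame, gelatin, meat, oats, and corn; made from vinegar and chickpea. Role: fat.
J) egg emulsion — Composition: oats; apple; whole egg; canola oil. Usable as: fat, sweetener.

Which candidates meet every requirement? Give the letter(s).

A: not usable as a fat; has lard, so not vegetarian — out
B: not usable as a fat; has corn syrup, so not corn-free — out
C: vegetarian, no oats — keep
D: no corn, vegetarian — valid
E: has coconut cream, so not coconut-free — out
F: works as a fat, vegetarian, no corn — keep
G: all constraints satisfied — OK
H: has sesame, so not sesame-free — out
I: works as a fat, no coconut, vegetarian — OK
J: has oats, so not oat-free — reject

C, D, F, G, I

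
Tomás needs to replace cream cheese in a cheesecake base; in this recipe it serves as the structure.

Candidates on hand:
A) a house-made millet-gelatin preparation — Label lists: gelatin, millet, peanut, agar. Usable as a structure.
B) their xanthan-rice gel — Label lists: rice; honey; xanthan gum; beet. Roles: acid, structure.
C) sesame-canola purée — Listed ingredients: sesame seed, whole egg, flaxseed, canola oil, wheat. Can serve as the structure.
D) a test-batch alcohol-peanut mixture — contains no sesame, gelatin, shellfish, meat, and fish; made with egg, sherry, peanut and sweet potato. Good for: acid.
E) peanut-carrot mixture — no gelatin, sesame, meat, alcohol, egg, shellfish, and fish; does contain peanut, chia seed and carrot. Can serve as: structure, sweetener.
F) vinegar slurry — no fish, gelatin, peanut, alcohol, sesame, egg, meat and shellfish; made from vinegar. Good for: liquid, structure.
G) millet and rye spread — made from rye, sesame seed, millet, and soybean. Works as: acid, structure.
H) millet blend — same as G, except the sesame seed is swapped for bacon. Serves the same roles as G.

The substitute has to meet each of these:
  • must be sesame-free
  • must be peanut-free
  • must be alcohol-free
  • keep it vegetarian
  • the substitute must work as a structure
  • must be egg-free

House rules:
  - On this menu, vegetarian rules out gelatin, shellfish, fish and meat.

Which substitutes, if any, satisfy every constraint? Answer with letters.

A: has gelatin, so not vegetarian; has peanut, so not peanut-free — out
B: honey and rice etc. — none of it excluded — keep
C: has whole egg, so not egg-free; has sesame seed, so not sesame-free — out
D: not usable as a structure; has egg, so not egg-free (and 2 more) — no
E: has peanut, so not peanut-free — reject
F: works as a structure, no alcohol, vegetarian — OK
G: has sesame seed, so not sesame-free — no
H: has bacon, so not vegetarian — out

B, F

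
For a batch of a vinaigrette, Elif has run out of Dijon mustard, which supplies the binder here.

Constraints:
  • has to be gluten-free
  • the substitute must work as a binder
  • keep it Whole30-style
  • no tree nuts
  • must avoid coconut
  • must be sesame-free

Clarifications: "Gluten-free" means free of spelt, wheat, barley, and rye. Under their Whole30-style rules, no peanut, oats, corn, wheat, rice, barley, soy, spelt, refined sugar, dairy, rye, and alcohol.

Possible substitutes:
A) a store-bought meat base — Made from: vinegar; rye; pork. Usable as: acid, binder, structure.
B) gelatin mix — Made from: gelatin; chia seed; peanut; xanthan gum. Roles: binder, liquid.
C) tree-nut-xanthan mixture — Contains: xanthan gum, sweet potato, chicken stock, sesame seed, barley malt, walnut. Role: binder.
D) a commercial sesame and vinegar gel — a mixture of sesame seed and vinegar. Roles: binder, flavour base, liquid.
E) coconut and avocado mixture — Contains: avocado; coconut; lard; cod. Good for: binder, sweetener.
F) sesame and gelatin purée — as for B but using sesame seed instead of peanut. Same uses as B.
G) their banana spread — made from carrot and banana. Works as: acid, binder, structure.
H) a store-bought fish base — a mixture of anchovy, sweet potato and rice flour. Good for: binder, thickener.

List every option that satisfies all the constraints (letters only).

G

A: has rye, so not gluten-free; has rye, so not Whole30-style — reject
B: has peanut, so not Whole30-style — reject
C: has barley malt, so not gluten-free; has barley malt, so not Whole30-style (and 2 more) — out
D: has sesame seed, so not sesame-free — no
E: has coconut, so not coconut-free — out
F: has sesame seed, so not sesame-free — out
G: nothing on the exclusion list — keep
H: has rice flour, so not Whole30-style — reject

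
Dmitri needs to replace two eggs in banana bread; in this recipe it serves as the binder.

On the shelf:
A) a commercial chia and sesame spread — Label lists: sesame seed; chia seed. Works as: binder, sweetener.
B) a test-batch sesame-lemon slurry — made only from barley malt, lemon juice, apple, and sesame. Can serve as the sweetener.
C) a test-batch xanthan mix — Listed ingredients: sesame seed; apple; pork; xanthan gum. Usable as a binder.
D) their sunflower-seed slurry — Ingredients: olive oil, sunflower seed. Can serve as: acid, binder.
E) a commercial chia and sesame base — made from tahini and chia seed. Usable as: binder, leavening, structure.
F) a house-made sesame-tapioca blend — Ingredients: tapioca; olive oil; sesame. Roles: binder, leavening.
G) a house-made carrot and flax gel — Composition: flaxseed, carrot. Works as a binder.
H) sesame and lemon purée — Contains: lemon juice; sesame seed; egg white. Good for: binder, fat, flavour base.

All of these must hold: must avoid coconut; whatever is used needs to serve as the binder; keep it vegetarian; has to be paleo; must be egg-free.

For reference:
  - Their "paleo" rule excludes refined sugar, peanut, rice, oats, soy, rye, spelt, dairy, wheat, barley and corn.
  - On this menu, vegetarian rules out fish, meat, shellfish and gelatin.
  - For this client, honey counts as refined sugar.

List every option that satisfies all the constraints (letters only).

A, D, E, F, G

A: no coconut, no egg — valid
B: not usable as a binder; has barley malt, so not paleo — no
C: has pork, so not vegetarian — out
D: only sunflower seed and olive oil; none excluded — valid
E: vegetarian, no coconut — OK
F: only sesame, olive oil, and tapioca; none excluded — OK
G: paleo, no egg — keep
H: has egg white, so not egg-free — out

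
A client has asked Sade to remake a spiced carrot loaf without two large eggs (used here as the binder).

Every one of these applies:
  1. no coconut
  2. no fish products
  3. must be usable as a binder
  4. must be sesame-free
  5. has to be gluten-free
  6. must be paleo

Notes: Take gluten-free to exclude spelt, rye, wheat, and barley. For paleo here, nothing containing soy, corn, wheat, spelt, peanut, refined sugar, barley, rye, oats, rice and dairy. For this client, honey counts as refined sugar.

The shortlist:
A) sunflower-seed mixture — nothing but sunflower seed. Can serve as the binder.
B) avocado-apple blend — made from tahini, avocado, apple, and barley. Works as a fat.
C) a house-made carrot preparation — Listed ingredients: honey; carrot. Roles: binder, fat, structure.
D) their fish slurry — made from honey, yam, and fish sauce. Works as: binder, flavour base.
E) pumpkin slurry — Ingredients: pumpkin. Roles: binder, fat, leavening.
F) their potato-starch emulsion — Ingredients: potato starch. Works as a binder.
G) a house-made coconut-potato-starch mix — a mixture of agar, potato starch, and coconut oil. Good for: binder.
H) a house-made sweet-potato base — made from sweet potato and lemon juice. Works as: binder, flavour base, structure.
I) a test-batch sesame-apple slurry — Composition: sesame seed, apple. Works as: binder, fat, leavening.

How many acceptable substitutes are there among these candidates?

A: only sunflower seed; none excluded — OK
B: not usable as a binder; has barley, so not gluten-free (and 2 more) — no
C: has honey, so not paleo — out
D: has honey, so not paleo; has fish sauce, so not fish-free — out
E: only pumpkin; none excluded — OK
F: works as a binder, gluten-free, no coconut — valid
G: has coconut oil, so not coconut-free — out
H: works as a binder, gluten-free, paleo — OK
I: has sesame seed, so not sesame-free — reject

4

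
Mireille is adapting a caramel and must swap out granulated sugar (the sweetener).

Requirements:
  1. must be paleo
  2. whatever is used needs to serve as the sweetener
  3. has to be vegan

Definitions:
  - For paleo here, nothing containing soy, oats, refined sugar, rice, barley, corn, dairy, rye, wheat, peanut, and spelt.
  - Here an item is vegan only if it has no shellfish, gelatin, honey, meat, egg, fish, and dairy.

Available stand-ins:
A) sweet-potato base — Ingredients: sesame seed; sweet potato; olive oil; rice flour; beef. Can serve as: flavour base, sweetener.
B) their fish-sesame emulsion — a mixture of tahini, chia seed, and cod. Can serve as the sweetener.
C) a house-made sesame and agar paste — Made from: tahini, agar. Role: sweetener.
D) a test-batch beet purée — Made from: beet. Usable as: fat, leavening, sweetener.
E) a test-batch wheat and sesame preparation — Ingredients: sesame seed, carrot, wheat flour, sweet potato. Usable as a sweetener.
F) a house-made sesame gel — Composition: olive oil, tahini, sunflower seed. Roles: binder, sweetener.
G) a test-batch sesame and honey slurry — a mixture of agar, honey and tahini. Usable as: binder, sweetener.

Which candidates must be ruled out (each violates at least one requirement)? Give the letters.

A, B, E, G

A: has rice flour, so not paleo; has beef, so not vegan — reject
B: has cod, so not vegan — reject
C: vegan, paleo — OK
D: only beet; none excluded — keep
E: has wheat flour, so not paleo — reject
F: only tahini, sunflower seed, and olive oil; none excluded — keep
G: has honey, so not vegan — out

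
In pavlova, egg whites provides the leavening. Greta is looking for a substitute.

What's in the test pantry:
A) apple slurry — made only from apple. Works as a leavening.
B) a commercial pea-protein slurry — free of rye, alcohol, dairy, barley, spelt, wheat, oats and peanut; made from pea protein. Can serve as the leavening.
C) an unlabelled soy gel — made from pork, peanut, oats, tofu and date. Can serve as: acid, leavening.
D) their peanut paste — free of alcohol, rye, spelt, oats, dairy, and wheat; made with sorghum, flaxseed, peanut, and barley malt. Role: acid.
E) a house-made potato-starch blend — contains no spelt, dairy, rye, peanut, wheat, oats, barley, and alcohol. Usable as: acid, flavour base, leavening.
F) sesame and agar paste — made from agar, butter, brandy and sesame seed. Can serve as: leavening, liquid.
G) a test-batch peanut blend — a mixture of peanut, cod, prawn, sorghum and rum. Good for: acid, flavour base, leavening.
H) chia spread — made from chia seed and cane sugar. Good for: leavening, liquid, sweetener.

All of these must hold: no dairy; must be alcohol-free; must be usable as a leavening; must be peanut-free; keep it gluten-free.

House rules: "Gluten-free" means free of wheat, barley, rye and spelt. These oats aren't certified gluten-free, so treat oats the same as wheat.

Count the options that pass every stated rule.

A: works as a leavening, no peanut, no alcohol — OK
B: every rule checks out — OK
C: has oats, so not gluten-free; has peanut, so not peanut-free — no
D: not usable as a leavening; has barley malt, so not gluten-free (and 1 more) — no
E: gluten-free, no peanut — OK
F: has butter, so not dairy-free; has brandy, so not alcohol-free — out
G: has peanut, so not peanut-free; has rum, so not alcohol-free — out
H: works as a leavening, no alcohol, no peanut — valid

4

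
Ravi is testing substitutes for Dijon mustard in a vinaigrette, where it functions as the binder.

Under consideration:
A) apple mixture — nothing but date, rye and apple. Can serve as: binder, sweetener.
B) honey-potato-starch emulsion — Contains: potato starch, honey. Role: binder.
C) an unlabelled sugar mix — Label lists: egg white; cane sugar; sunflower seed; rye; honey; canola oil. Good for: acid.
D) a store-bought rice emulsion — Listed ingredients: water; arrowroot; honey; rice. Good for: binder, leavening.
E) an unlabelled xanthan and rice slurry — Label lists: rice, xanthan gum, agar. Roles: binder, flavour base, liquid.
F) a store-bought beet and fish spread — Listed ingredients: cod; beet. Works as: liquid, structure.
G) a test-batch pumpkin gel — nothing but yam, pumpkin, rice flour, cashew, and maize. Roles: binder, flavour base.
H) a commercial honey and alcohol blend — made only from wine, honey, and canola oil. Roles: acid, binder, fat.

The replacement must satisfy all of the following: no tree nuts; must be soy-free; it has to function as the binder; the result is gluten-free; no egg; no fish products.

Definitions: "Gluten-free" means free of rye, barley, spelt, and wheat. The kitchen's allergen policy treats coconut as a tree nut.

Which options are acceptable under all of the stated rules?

A: has rye, so not gluten-free — reject
B: no fish, tree-nut-free — keep
C: not usable as a binder; has rye, so not gluten-free (and 1 more) — no
D: works as a binder, tree-nut-free, gluten-free — OK
E: tree-nut-free, no egg — keep
F: not usable as a binder; has cod, so not fish-free — no
G: has cashew, so not tree-nut-free — out
H: only wine, honey and canola oil; none excluded — keep

B, D, E, H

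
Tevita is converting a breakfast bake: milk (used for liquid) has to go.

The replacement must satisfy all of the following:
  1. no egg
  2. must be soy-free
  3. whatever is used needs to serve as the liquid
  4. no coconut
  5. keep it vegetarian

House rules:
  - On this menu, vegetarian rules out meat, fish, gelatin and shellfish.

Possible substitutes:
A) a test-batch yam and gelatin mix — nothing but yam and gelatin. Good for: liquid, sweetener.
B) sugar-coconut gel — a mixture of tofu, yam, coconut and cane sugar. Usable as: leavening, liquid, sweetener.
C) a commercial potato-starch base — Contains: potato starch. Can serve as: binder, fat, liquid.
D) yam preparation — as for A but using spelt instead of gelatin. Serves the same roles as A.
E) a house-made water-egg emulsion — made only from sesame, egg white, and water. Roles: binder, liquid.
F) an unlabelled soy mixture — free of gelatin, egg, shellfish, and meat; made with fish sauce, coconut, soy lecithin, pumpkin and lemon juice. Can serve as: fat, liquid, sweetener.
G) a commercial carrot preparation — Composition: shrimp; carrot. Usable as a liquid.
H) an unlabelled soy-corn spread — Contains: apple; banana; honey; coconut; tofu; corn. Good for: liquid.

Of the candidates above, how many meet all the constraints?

2

A: has gelatin, so not vegetarian — out
B: has tofu, so not soy-free; has coconut, so not coconut-free — out
C: every rule checks out — valid
D: works as a liquid, no coconut, vegetarian — keep
E: has egg white, so not egg-free — out
F: has fish sauce, so not vegetarian; has soy lecithin, so not soy-free (and 1 more) — reject
G: has shrimp, so not vegetarian — no
H: has tofu, so not soy-free; has coconut, so not coconut-free — no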